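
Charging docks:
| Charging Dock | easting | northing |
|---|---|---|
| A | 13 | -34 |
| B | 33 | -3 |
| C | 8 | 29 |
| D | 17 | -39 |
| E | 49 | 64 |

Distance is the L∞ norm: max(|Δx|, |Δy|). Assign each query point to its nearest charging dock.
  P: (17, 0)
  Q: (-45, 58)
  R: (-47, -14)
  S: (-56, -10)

P→B; Q→C; R→C; S→C

P at (17, 0):
  A: max(|-4|, |-34|) = 34
  B: max(|16|, |-3|) = 16
  C: max(|-9|, |29|) = 29
  D: max(|0|, |-39|) = 39
  E: max(|32|, |64|) = 64
  → nearest: B (16)
Q at (-45, 58):
  A: max(|58|, |-92|) = 92
  B: max(|78|, |-61|) = 78
  C: max(|53|, |-29|) = 53
  D: max(|62|, |-97|) = 97
  E: max(|94|, |6|) = 94
  → nearest: C (53)
R at (-47, -14):
  A: max(|60|, |-20|) = 60
  B: max(|80|, |11|) = 80
  C: max(|55|, |43|) = 55
  D: max(|64|, |-25|) = 64
  E: max(|96|, |78|) = 96
  → nearest: C (55)
S at (-56, -10):
  A: max(|69|, |-24|) = 69
  B: max(|89|, |7|) = 89
  C: max(|64|, |39|) = 64
  D: max(|73|, |-29|) = 73
  E: max(|105|, |74|) = 105
  → nearest: C (64)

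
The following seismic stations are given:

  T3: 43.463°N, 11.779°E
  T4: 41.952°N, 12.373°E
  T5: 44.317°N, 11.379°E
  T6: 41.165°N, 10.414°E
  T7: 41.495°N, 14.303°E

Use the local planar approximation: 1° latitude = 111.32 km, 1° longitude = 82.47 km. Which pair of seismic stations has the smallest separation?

Pairwise distances:
T3–T4: 175.193 km
T3–T5: 100.628 km
T3–T6: 279.487 km
T3–T7: 302.197 km
T4–T5: 275.739 km
T4–T6: 183.784 km
T4–T7: 167.100 km
T5–T6: 359.793 km
T5–T7: 396.026 km
T6–T7: 322.823 km
Closest pair: T3–T5 at 100.628 km.

T3 and T5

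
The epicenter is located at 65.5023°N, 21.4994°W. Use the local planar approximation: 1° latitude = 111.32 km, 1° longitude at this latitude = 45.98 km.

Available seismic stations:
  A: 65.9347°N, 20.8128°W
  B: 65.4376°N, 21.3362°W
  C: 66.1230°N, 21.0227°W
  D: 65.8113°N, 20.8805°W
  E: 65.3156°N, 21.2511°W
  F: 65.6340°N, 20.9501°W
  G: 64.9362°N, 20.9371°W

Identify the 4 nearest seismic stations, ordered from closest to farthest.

Distances from 65.5023°N, 21.4994°W:
A: 57.5640 km
B: 10.4011 km
C: 72.4895 km
D: 44.6432 km
E: 23.7128 km
F: 29.2035 km
G: 68.1158 km
Sorted: B (10.4011 km) < E (23.7128 km) < F (29.2035 km) < D (44.6432 km) < A (57.5640 km) < G (68.1158 km) < …

B, E, F, D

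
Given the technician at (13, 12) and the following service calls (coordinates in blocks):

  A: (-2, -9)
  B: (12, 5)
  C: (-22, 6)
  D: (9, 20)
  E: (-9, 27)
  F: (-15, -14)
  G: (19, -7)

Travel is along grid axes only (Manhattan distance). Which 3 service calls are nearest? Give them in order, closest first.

B, D, G

Distances from (13, 12):
A: |-15| + |-21| = 15 + 21 = 36 blocks
B: |-1| + |-7| = 1 + 7 = 8 blocks
C: |-35| + |-6| = 35 + 6 = 41 blocks
D: |-4| + |8| = 4 + 8 = 12 blocks
E: |-22| + |15| = 22 + 15 = 37 blocks
F: |-28| + |-26| = 28 + 26 = 54 blocks
G: |6| + |-19| = 6 + 19 = 25 blocks
Sorted: B (8 blocks) < D (12 blocks) < G (25 blocks) < A (36 blocks) < E (37 blocks) < …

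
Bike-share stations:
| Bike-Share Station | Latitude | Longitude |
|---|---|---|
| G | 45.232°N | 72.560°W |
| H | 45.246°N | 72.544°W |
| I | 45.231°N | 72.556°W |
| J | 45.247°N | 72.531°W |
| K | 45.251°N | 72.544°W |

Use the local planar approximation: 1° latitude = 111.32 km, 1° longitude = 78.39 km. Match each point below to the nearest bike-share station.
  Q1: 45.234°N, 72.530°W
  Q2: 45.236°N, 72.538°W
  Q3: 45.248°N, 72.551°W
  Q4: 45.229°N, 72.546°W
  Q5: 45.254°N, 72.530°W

Q1→J; Q2→H; Q3→H; Q4→I; Q5→J

Q1 at 45.234°N, 72.530°W:
  G: 2.362215 km
  H: 1.728840 km
  I: 2.065319 km
  J: 1.449282 km
  K: 2.187635 km
  → nearest: J (1.449282 km)
Q2 at 45.236°N, 72.538°W:
  G: 1.781137 km
  H: 1.208484 km
  I: 1.516833 km
  J: 1.341847 km
  K: 1.734777 km
  → nearest: H (1.208484 km)
Q3 at 45.248°N, 72.551°W:
  G: 1.915759 km
  H: 0.592177 km
  I: 1.932603 km
  J: 1.571747 km
  K: 0.642366 km
  → nearest: H (0.592177 km)
Q4 at 45.229°N, 72.546°W:
  G: 1.147148 km
  H: 1.898923 km
  I: 0.814904 km
  J: 2.323290 km
  K: 2.454053 km
  → nearest: I (0.814904 km)
Q5 at 45.254°N, 72.530°W:
  G: 3.395334 km
  H: 1.413335 km
  I: 3.272531 km
  J: 0.783173 km
  K: 1.147148 km
  → nearest: J (0.783173 km)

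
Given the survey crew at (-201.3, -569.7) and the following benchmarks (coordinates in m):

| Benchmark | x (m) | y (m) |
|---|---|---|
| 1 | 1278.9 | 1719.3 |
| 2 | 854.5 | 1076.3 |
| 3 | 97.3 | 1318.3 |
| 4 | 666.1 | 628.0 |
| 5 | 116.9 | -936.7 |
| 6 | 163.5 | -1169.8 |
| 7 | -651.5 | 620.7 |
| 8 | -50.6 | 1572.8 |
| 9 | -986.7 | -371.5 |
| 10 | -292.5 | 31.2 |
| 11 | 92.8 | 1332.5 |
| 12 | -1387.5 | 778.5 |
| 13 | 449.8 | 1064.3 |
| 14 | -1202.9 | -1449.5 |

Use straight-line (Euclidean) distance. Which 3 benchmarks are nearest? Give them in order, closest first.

Distances from (-201.3, -569.7):
1: 2725.9 m
2: 1955.5 m
3: 1911.5 m
4: 1478.8 m
5: 485.7 m
6: 702.3 m
7: 1272.7 m
8: 2147.8 m
9: 810.0 m
10: 607.8 m
11: 1924.8 m
12: 1795.7 m
13: 1758.9 m
14: 1333.1 m
Sorted: 5 (485.7 m) < 10 (607.8 m) < 6 (702.3 m) < 9 (810.0 m) < 7 (1272.7 m) < …

5, 10, 6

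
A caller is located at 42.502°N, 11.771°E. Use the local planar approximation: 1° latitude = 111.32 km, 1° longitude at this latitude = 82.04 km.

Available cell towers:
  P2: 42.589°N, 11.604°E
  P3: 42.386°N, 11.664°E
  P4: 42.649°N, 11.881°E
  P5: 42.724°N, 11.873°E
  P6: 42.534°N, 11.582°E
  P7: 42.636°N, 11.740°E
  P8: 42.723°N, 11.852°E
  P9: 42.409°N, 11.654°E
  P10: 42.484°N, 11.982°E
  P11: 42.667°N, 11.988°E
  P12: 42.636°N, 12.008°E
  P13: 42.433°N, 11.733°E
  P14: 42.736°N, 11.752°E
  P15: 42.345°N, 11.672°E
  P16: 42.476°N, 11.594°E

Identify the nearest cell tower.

Distances from 42.502°N, 11.771°E:
P2: √((0.087·111.32)² + (-0.167·82.04)²) = √(93.79613 + 187.70863) = 16.778 km
P3: √((-0.116·111.32)² + (-0.107·82.04)²) = √(166.74867 + 77.05820) = 15.614 km
P4: √((0.147·111.32)² + (0.110·82.04)²) = √(267.78181 + 81.43980) = 18.687 km
P5: √((0.222·111.32)² + (0.102·82.04)²) = √(610.73435 + 70.02476) = 26.091 km
P6: √((0.032·111.32)² + (-0.189·82.04)²) = √(12.68955 + 240.42239) = 15.909 km
P7: √((0.134·111.32)² + (-0.031·82.04)²) = √(222.51331 + 6.46807) = 15.132 km
P8: √((0.221·111.32)² + (0.081·82.04)²) = √(605.24463 + 44.15921) = 25.483 km
P9: √((-0.093·111.32)² + (-0.117·82.04)²) = √(107.17964 + 92.13466) = 14.118 km
P10: √((-0.018·111.32)² + (0.211·82.04)²) = √(4.01505 + 299.65133) = 17.426 km
P11: √((0.165·111.32)² + (0.217·82.04)²) = √(337.37608 + 316.93542) = 25.580 km
P12: √((0.134·111.32)² + (0.237·82.04)²) = √(222.51331 + 378.04891) = 24.506 km
P13: √((-0.069·111.32)² + (-0.038·82.04)²) = √(58.99899 + 9.71893) = 8.290 km
P14: √((0.234·111.32)² + (-0.019·82.04)²) = √(678.54415 + 2.42973) = 26.095 km
P15: √((-0.157·111.32)² + (-0.099·82.04)²) = √(305.45392 + 65.96623) = 19.272 km
P16: √((-0.026·111.32)² + (-0.177·82.04)²) = √(8.37709 + 210.86176) = 14.807 km
Minimum: P13 at 8.290 km.

P13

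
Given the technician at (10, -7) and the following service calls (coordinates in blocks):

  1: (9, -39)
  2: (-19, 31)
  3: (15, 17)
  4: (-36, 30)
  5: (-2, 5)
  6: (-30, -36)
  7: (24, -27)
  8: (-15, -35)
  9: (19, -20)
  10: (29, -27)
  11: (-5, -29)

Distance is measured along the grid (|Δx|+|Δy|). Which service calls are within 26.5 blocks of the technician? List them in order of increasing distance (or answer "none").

9, 5

Distances from (10, -7):
1: |-1| + |-32| = 1 + 32 = 33 blocks
2: |-29| + |38| = 29 + 38 = 67 blocks
3: |5| + |24| = 5 + 24 = 29 blocks
4: |-46| + |37| = 46 + 37 = 83 blocks
5: |-12| + |12| = 12 + 12 = 24 blocks
6: |-40| + |-29| = 40 + 29 = 69 blocks
7: |14| + |-20| = 14 + 20 = 34 blocks
8: |-25| + |-28| = 25 + 28 = 53 blocks
9: |9| + |-13| = 9 + 13 = 22 blocks
10: |19| + |-20| = 19 + 20 = 39 blocks
11: |-15| + |-22| = 15 + 22 = 37 blocks
Threshold 26.5 blocks: 9 (22 blocks), 5 (24 blocks) are within range.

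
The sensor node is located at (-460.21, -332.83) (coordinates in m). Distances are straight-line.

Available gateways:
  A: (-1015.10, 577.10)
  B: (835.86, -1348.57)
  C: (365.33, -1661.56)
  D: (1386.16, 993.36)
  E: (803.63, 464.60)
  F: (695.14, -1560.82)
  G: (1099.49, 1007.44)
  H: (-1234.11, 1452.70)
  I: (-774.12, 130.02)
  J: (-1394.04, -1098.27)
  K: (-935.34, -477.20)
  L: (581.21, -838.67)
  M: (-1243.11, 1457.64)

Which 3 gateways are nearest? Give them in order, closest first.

K, I, A

Distances from (-460.21, -332.83):
A: √((-554.89)² + (909.93)²) = √(307902.9121 + 827972.6049) = 1065.77 m
B: √((1296.07)² + (-1015.74)²) = √(1679797.4449 + 1031727.7476) = 1646.67 m
C: √((825.54)² + (-1328.73)²) = √(681516.2916 + 1765523.4129) = 1564.30 m
D: √((1846.37)² + (1326.19)²) = √(3409082.1769 + 1758779.9161) = 2273.29 m
E: √((1263.84)² + (797.43)²) = √(1597291.5456 + 635894.6049) = 1494.38 m
F: √((1155.35)² + (-1227.99)²) = √(1334833.6225 + 1507959.4401) = 1686.06 m
G: √((1559.70)² + (1340.27)²) = √(2432664.0900 + 1796323.6729) = 2056.45 m
H: √((-773.90)² + (1785.53)²) = √(598921.2100 + 3188117.3809) = 1946.03 m
I: √((-313.91)² + (462.85)²) = √(98539.4881 + 214230.1225) = 559.26 m
J: √((-933.83)² + (-765.44)²) = √(872038.4689 + 585898.3936) = 1207.45 m
K: √((-475.13)² + (-144.37)²) = √(225748.5169 + 20842.6969) = 496.58 m
L: √((1041.42)² + (-505.84)²) = √(1084555.6164 + 255874.1056) = 1157.77 m
M: √((-782.90)² + (1790.47)²) = √(612932.4100 + 3205782.8209) = 1954.15 m
Sorted: K (496.58 m) < I (559.26 m) < A (1065.77 m) < L (1157.77 m) < J (1207.45 m) < …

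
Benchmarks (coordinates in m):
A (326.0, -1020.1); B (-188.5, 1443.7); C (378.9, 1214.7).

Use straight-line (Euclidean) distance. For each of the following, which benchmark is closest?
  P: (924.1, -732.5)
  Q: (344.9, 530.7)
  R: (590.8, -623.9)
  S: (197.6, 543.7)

P at (924.1, -732.5):
  A: √((-598.1)² + (-287.6)²) = √(357723.610 + 82713.760) = 663.7 m
  B: √((-1112.6)² + (2176.2)²) = √(1237878.760 + 4735846.440) = 2444.1 m
  C: √((-545.2)² + (1947.2)²) = √(297243.040 + 3791587.840) = 2022.1 m
  → nearest: A (663.7 m)
Q at (344.9, 530.7):
  A: √((-18.9)² + (-1550.8)²) = √(357.210 + 2404980.640) = 1550.9 m
  B: √((-533.4)² + (913.0)²) = √(284515.560 + 833569.000) = 1057.4 m
  C: √((34.0)² + (684.0)²) = √(1156.000 + 467856.000) = 684.8 m
  → nearest: C (684.8 m)
R at (590.8, -623.9):
  A: √((-264.8)² + (-396.2)²) = √(70119.040 + 156974.440) = 476.5 m
  B: √((-779.3)² + (2067.6)²) = √(607308.490 + 4274969.760) = 2209.6 m
  C: √((-211.9)² + (1838.6)²) = √(44901.610 + 3380449.960) = 1850.8 m
  → nearest: A (476.5 m)
S at (197.6, 543.7):
  A: √((128.4)² + (-1563.8)²) = √(16486.560 + 2445470.440) = 1569.1 m
  B: √((-386.1)² + (900.0)²) = √(149073.210 + 810000.000) = 979.3 m
  C: √((181.3)² + (671.0)²) = √(32869.690 + 450241.000) = 695.1 m
  → nearest: C (695.1 m)

P→A; Q→C; R→A; S→C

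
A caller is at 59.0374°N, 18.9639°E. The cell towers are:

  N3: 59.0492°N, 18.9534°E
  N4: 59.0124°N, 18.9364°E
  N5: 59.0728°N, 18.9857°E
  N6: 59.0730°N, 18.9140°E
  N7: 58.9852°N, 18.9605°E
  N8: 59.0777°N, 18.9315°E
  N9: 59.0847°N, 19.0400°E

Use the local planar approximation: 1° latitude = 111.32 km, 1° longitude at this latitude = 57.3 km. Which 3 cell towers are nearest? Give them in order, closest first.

Distances from 59.0374°N, 18.9639°E:
N3: 1.4448 km
N4: 3.1981 km
N5: 4.1340 km
N6: 4.8868 km
N7: 5.8142 km
N8: 4.8552 km
N9: 6.8366 km
Sorted: N3 (1.4448 km) < N4 (3.1981 km) < N5 (4.1340 km) < N8 (4.8552 km) < N6 (4.8868 km) < …

N3, N4, N5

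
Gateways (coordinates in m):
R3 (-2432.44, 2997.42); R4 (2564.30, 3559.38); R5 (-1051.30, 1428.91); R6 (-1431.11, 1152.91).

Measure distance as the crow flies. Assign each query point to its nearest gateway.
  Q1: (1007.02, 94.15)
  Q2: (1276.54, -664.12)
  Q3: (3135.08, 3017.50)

Q1→R5; Q2→R5; Q3→R4

Q1 at (1007.02, 94.15):
  R3: √((-3439.46)² + (2903.27)²) = √(11829885.0916 + 8428976.6929) = 4500.98 m
  R4: √((1557.28)² + (3465.23)²) = √(2425120.9984 + 12007818.9529) = 3799.07 m
  R5: √((-2058.32)² + (1334.76)²) = √(4236681.2224 + 1781584.2576) = 2453.22 m
  R6: √((-2438.13)² + (1058.76)²) = √(5944477.8969 + 1120972.7376) = 2658.09 m
  → nearest: R5 (2453.22 m)
Q2 at (1276.54, -664.12):
  R3: √((-3708.98)² + (3661.54)²) = √(13756532.6404 + 13406875.1716) = 5211.85 m
  R4: √((1287.76)² + (4223.50)²) = √(1658325.8176 + 17837952.2500) = 4415.46 m
  R5: √((-2327.84)² + (2093.03)²) = √(5418839.0656 + 4380774.5809) = 3130.43 m
  R6: √((-2707.65)² + (1817.03)²) = √(7331368.5225 + 3301598.0209) = 3260.82 m
  → nearest: R5 (3130.43 m)
Q3 at (3135.08, 3017.50):
  R3: √((-5567.52)² + (-20.08)²) = √(30997278.9504 + 403.2064) = 5567.56 m
  R4: √((-570.78)² + (541.88)²) = √(325789.8084 + 293633.9344) = 787.03 m
  R5: √((-4186.38)² + (-1588.59)²) = √(17525777.5044 + 2523618.1881) = 4477.66 m
  R6: √((-4566.19)² + (-1864.59)²) = √(20850091.1161 + 3476695.8681) = 4932.22 m
  → nearest: R4 (787.03 m)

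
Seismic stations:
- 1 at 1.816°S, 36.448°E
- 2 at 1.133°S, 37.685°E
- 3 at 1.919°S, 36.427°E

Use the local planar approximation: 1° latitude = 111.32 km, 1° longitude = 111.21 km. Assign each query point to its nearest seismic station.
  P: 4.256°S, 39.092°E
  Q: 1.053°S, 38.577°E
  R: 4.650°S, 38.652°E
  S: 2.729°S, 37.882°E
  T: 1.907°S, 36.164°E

P→2; Q→2; R→3; S→2; T→3

P at 4.256°S, 39.092°E:
  1: √((2.440·111.32)² + (-2.644·111.21)²) = √(73777.85899 + 86459.07466) = 400.296 km
  2: √((3.123·111.32)² + (-1.407·111.21)²) = √(120862.16341 + 24483.63387) = 381.242 km
  3: √((2.337·111.32)² + (-2.665·111.21)²) = √(67680.54078 + 87837.93316) = 394.358 km
  → nearest: 2 (381.242 km)
Q at 1.053°S, 38.577°E:
  1: √((-0.763·111.32)² + (-2.129·111.21)²) = √(7214.32115 + 56058.18137) = 251.540 km
  2: √((-0.080·111.32)² + (-0.892·111.21)²) = √(79.30971 + 9840.50509) = 99.598 km
  3: √((-0.866·111.32)² + (-2.150·111.21)²) = √(9293.56155 + 57169.52730) = 257.804 km
  → nearest: 2 (99.598 km)
R at 4.650°S, 38.652°E:
  1: √((2.834·111.32)² + (-2.204·111.21)²) = √(99528.18565 + 60077.36301) = 399.507 km
  2: √((3.517·111.32)² + (-0.967·111.21)²) = √(153281.99067 + 11564.86666) = 406.013 km
  3: √((2.731·111.32)² + (-2.225·111.21)²) = √(92425.07158 + 61227.66709) = 391.986 km
  → nearest: 3 (391.986 km)
S at 2.729°S, 37.882°E:
  1: √((0.913·111.32)² + (-1.434·111.21)²) = √(10329.70575 + 25432.32028) = 189.109 km
  2: √((1.596·111.32)² + (-0.197·111.21)²) = √(31565.46340 + 479.97668) = 179.012 km
  3: √((0.810·111.32)² + (-1.455·111.21)²) = √(8130.48463 + 26182.65409) = 185.238 km
  → nearest: 2 (179.012 km)
T at 1.907°S, 36.164°E:
  1: √((0.091·111.32)² + (0.284·111.21)²) = √(102.61933 + 997.52632) = 33.168 km
  2: √((0.774·111.32)² + (1.521·111.21)²) = √(7423.83510 + 28611.86120) = 189.831 km
  3: √((-0.012·111.32)² + (0.263·111.21)²) = √(1.78447 + 855.45896) = 29.279 km
  → nearest: 3 (29.279 km)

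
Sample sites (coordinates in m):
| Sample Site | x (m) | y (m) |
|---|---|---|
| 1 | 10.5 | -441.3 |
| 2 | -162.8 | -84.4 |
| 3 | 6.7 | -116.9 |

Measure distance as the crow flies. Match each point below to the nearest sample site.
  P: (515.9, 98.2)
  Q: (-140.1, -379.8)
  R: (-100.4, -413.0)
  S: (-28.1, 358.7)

P→3; Q→1; R→1; S→2

P at (515.9, 98.2):
  1: 739.2 m
  2: 702.8 m
  3: 552.8 m
  → nearest: 3 (552.8 m)
Q at (-140.1, -379.8):
  1: 162.7 m
  2: 296.3 m
  3: 301.1 m
  → nearest: 1 (162.7 m)
R at (-100.4, -413.0):
  1: 114.5 m
  2: 334.5 m
  3: 314.9 m
  → nearest: 1 (114.5 m)
S at (-28.1, 358.7):
  1: 800.9 m
  2: 463.1 m
  3: 476.9 m
  → nearest: 2 (463.1 m)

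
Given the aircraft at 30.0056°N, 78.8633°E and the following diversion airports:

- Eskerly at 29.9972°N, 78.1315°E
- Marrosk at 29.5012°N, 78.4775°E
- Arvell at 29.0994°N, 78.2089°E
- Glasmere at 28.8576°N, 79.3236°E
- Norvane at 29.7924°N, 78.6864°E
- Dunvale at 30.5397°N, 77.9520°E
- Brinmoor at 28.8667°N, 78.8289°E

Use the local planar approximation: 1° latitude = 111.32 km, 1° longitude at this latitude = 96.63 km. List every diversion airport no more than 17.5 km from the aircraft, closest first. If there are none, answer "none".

none

Distances from 30.0056°N, 78.8633°E:
Eskerly: 70.7200 km
Marrosk: 67.3987 km
Arvell: 119.0589 km
Glasmere: 135.3145 km
Norvane: 29.2485 km
Dunvale: 106.2515 km
Brinmoor: 126.8259 km
Threshold 17.5 km: none within range.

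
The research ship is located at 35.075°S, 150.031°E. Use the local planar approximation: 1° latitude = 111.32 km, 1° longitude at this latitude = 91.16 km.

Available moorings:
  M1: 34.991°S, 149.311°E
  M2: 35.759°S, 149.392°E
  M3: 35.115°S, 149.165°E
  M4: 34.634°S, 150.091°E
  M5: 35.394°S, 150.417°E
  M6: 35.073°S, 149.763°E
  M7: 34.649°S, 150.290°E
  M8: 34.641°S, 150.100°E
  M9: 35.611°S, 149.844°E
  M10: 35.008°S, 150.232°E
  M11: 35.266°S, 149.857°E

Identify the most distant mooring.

Distances from 35.075°S, 150.031°E:
M1: 66.298 km
M2: 95.869 km
M3: 79.070 km
M4: 49.396 km
M5: 49.992 km
M6: 24.432 km
M7: 52.975 km
M8: 48.721 km
M9: 62.055 km
M10: 19.783 km
M11: 26.527 km
Maximum: M2 at 95.869 km.

M2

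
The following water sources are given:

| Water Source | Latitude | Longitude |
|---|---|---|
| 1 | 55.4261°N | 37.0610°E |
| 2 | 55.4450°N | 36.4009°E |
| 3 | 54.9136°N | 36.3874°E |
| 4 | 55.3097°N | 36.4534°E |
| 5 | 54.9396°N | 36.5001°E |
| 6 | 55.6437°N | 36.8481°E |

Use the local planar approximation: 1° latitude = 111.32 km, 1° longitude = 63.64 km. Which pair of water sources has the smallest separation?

3 and 5

Pairwise distances:
1–2: 42.0614 km
1–3: 71.3620 km
1–4: 40.7810 km
1–5: 64.8628 km
1–6: 27.7550 km
2–3: 59.1617 km
2–4: 15.4277 km
2–5: 56.6142 km
2–6: 36.0447 km
3–4: 44.2935 km
3–5: 7.7342 km
3–6: 86.4013 km
4–5: 41.3066 km
4–6: 44.8706 km
5–6: 81.4492 km
Closest pair: 3–5 at 7.7342 km.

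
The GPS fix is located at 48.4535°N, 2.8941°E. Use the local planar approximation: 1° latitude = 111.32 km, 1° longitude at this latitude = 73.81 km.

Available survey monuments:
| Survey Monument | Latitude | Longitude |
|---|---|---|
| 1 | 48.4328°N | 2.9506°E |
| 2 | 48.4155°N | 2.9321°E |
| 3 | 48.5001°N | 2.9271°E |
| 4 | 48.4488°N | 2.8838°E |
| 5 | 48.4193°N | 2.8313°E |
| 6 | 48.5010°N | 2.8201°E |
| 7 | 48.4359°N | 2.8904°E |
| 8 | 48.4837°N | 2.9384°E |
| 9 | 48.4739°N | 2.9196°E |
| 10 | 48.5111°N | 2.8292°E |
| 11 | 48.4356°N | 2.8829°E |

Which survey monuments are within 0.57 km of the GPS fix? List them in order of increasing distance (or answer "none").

none

Distances from 48.4535°N, 2.8941°E:
1: √((-0.0207·111.32)² + (0.0565·73.81)²) = √(5.309909 + 17.391110) = 4.7646 km
2: √((-0.0380·111.32)² + (0.0380·73.81)²) = √(17.894254 + 7.866791) = 5.0755 km
3: √((0.0466·111.32)² + (0.0330·73.81)²) = √(26.910281 + 5.932781) = 5.7309 km
4: √((-0.0047·111.32)² + (-0.0103·73.81)²) = √(0.273742 + 0.577969) = 0.9229 km
5: √((-0.0342·111.32)² + (-0.0628·73.81)²) = √(14.494345 + 21.485709) = 5.9983 km
6: √((0.0475·111.32)² + (-0.0740·73.81)²) = √(27.959771 + 29.832789) = 7.6021 km
7: √((-0.0176·111.32)² + (-0.0037·73.81)²) = √(3.838590 + 0.074582) = 1.9782 km
8: √((0.0302·111.32)² + (0.0443·73.81)²) = √(11.302130 + 10.691481) = 4.6897 km
9: √((0.0204·111.32)² + (0.0255·73.81)²) = √(5.157114 + 3.542507) = 2.9495 km
10: √((0.0576·111.32)² + (-0.0649·73.81)²) = √(41.114154 + 22.946677) = 8.0038 km
11: √((-0.0179·111.32)² + (-0.0112·73.81)²) = √(3.970566 + 0.683387) = 2.1573 km
Threshold 0.57 km: none within range.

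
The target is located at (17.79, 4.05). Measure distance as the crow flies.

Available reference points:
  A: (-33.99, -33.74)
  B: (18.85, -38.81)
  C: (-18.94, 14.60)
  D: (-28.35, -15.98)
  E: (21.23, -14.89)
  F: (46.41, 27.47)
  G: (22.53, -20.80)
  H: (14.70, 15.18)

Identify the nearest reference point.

H

Distances from (17.79, 4.05):
A: 64.10
B: 42.87
C: 38.22
D: 50.30
E: 19.25
F: 36.98
G: 25.30
H: 11.55
Minimum: H at 11.55.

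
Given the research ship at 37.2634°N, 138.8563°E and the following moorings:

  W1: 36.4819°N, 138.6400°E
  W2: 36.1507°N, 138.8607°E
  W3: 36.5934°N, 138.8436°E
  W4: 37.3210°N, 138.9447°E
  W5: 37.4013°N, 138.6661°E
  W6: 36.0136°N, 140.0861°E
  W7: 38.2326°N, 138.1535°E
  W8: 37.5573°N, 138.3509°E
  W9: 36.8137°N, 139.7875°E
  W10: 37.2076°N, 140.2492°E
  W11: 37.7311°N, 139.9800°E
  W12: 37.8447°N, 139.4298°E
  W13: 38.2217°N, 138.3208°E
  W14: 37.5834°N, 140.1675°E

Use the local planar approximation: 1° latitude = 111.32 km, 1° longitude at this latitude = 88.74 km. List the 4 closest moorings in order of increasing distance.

Distances from 37.2634°N, 138.8563°E:
W1: 89.0889 km
W2: 123.8664 km
W3: 74.5929 km
W4: 10.1317 km
W5: 22.8152 km
W6: 176.8231 km
W7: 124.6199 km
W8: 55.5144 km
W9: 96.6155 km
W10: 123.7619 km
W11: 112.4909 km
W12: 82.3253 km
W13: 116.7834 km
W14: 121.6867 km
Sorted: W4 (10.1317 km) < W5 (22.8152 km) < W8 (55.5144 km) < W3 (74.5929 km) < W12 (82.3253 km) < W1 (89.0889 km) < …

W4, W5, W8, W3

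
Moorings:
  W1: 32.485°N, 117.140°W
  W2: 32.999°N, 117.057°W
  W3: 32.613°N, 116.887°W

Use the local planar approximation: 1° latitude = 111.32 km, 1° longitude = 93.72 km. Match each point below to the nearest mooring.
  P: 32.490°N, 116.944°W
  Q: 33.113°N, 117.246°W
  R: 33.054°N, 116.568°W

P→W3; Q→W2; R→W2

P at 32.490°N, 116.944°W:
  W1: √((-0.005·111.32)² + (-0.196·93.72)²) = √(0.30980 + 337.42457) = 18.378 km
  W2: √((0.509·111.32)² + (-0.113·93.72)²) = √(3210.56865 + 112.15572) = 57.643 km
  W3: √((0.123·111.32)² + (0.057·93.72)²) = √(187.48072 + 28.53739) = 14.698 km
  → nearest: W3 (14.698 km)
Q at 33.113°N, 117.246°W:
  W1: √((-0.628·111.32)² + (0.106·93.72)²) = √(4887.26269 + 98.69071) = 70.611 km
  W2: √((-0.114·111.32)² + (0.189·93.72)²) = √(161.04828 + 313.75320) = 21.790 km
  W3: √((-0.500·111.32)² + (0.359·93.72)²) = √(3098.03560 + 1132.01832) = 65.039 km
  → nearest: W2 (21.790 km)
R at 33.054°N, 116.568°W:
  W1: √((-0.569·111.32)² + (-0.572·93.72)²) = √(4012.09242 + 2873.80051) = 82.981 km
  W2: √((-0.055·111.32)² + (-0.489·93.72)²) = √(37.48623 + 2100.30457) = 46.236 km
  W3: √((-0.441·111.32)² + (-0.319·93.72)²) = √(2410.03625 + 893.81148) = 57.479 km
  → nearest: W2 (46.236 km)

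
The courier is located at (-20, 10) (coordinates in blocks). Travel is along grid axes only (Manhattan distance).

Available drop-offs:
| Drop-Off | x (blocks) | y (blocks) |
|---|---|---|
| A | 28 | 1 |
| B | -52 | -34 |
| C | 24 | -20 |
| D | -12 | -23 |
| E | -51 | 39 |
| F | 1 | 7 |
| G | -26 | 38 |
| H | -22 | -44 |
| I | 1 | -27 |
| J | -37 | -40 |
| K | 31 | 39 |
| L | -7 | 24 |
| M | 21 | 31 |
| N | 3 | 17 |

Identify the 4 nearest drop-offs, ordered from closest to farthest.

F, L, N, G

Distances from (-20, 10):
A: |48| + |-9| = 48 + 9 = 57 blocks
B: |-32| + |-44| = 32 + 44 = 76 blocks
C: |44| + |-30| = 44 + 30 = 74 blocks
D: |8| + |-33| = 8 + 33 = 41 blocks
E: |-31| + |29| = 31 + 29 = 60 blocks
F: |21| + |-3| = 21 + 3 = 24 blocks
G: |-6| + |28| = 6 + 28 = 34 blocks
H: |-2| + |-54| = 2 + 54 = 56 blocks
I: |21| + |-37| = 21 + 37 = 58 blocks
J: |-17| + |-50| = 17 + 50 = 67 blocks
K: |51| + |29| = 51 + 29 = 80 blocks
L: |13| + |14| = 13 + 14 = 27 blocks
M: |41| + |21| = 41 + 21 = 62 blocks
N: |23| + |7| = 23 + 7 = 30 blocks
Sorted: F (24 blocks) < L (27 blocks) < N (30 blocks) < G (34 blocks) < D (41 blocks) < H (56 blocks) < …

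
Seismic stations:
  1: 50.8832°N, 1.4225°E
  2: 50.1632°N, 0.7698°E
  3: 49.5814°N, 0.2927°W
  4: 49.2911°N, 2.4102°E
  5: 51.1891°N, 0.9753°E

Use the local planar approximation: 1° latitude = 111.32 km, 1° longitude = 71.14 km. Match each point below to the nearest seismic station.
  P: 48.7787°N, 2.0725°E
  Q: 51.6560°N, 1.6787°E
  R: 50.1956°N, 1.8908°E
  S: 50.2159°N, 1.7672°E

P at 48.7787°N, 2.0725°E:
  1: √((2.1045·111.32)² + (-0.6500·71.14)²) = √(54883.810416 + 2138.230081) = 238.7929 km
  2: √((1.3845·111.32)² + (-1.3027·71.14)²) = √(23753.757336 + 8588.484733) = 179.8395 km
  3: √((0.8027·111.32)² + (-2.3652·71.14)²) = √(7984.595530 + 28311.537979) = 190.5154 km
  4: √((0.5124·111.32)² + (0.3377·71.14)²) = √(3253.603582 + 577.151519) = 61.8931 km
  5: √((2.4104·111.32)² + (-1.0972·71.14)²) = √(71998.696307 + 6092.553052) = 279.4481 km
  → nearest: 4 (61.8931 km)
Q at 51.6560°N, 1.6787°E:
  1: √((-0.7728·111.32)² + (-0.2562·71.14)²) = √(7400.833301 + 332.189555) = 87.9376 km
  2: √((-1.4928·111.32)² + (-0.9089·71.14)²) = √(27615.292533 + 4180.805161) = 178.3146 km
  3: √((-2.0746·111.32)² + (-1.9714·71.14)²) = √(53335.349147 + 19668.771099) = 270.1927 km
  4: √((-2.3649·111.32)² + (0.7315·71.14)²) = √(69306.179316 + 2708.048154) = 268.3547 km
  5: √((-0.4669·111.32)² + (-0.7034·71.14)²) = √(2701.432642 + 2503.989190) = 72.1486 km
  → nearest: 5 (72.1486 km)
R at 50.1956°N, 1.8908°E:
  1: √((0.6876·111.32)² + (-0.4683·71.14)²) = √(5858.927600 + 1109.880030) = 83.4794 km
  2: √((-0.0324·111.32)² + (-1.1210·71.14)²) = √(13.008775 + 6359.733934) = 79.8295 km
  3: √((-0.6142·111.32)² + (-2.1835·71.14)²) = √(4674.832122 + 24128.710583) = 169.7161 km
  4: √((-0.9045·111.32)² + (0.5194·71.14)²) = √(10138.262638 + 1365.311072) = 107.2547 km
  5: √((0.9935·111.32)² + (-0.9155·71.14)²) = √(12231.568117 + 4241.743656) = 128.3484 km
  → nearest: 2 (79.8295 km)
S at 50.2159°N, 1.7672°E:
  1: √((0.6673·111.32)² + (-0.3447·71.14)²) = √(5518.088291 + 601.326424) = 78.2267 km
  2: √((-0.0527·111.32)² + (-0.9974·71.14)²) = √(34.416573 + 5034.617134) = 71.1971 km
  3: √((-0.6345·111.32)² + (-2.0599·71.14)²) = √(4988.955707 + 21474.348503) = 162.6755 km
  4: √((-0.9248·111.32)² + (0.6430·71.14)²) = √(10598.442244 + 2092.423879) = 112.6537 km
  5: √((0.9732·111.32)² + (-0.7919·71.14)²) = √(11736.824100 + 3173.718531) = 122.1087 km
  → nearest: 2 (71.1971 km)

P→4; Q→5; R→2; S→2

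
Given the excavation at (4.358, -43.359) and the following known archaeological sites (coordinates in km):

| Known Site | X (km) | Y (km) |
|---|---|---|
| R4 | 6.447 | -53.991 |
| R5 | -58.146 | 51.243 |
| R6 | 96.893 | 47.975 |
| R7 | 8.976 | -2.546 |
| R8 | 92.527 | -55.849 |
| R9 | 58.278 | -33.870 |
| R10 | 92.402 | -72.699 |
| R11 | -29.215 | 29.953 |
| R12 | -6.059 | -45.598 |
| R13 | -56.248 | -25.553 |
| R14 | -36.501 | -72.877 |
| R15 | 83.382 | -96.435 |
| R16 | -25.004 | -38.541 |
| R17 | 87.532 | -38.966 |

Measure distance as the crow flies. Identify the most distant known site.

Distances from (4.358, -43.359):
R4: 10.835 km
R5: 113.386 km
R6: 130.018 km
R7: 41.073 km
R8: 89.049 km
R9: 54.749 km
R10: 92.804 km
R11: 80.634 km
R12: 10.655 km
R13: 63.168 km
R14: 50.406 km
R15: 95.194 km
R16: 29.755 km
R17: 83.290 km
Maximum: R6 at 130.018 km.

R6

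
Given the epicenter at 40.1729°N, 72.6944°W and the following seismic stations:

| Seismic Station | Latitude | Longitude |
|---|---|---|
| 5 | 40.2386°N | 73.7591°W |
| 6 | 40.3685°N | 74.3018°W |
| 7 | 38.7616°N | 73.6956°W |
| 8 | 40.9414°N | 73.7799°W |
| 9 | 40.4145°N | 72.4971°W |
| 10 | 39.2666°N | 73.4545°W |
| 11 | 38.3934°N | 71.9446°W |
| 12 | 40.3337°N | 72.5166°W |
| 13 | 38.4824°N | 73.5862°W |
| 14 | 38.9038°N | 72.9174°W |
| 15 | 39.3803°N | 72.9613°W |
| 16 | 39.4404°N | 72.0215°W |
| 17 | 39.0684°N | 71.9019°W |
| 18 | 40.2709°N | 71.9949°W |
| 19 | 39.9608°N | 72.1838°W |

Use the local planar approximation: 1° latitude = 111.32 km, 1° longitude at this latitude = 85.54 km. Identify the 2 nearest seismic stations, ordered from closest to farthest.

Distances from 40.1729°N, 72.6944°W:
5: √((0.0657·111.32)² + (-1.0647·85.54)²) = √(53.490559 + 8294.553257) = 91.3676 km
6: √((0.1956·111.32)² + (-1.6074·85.54)²) = √(474.115437 + 18905.423909) = 139.2104 km
7: √((-1.4113·111.32)² + (-1.0012·85.54)²) = √(24682.268842 + 7334.663156) = 178.9328 km
8: √((0.7685·111.32)² + (-1.0855·85.54)²) = √(7318.703262 + 8621.804032) = 126.2557 km
9: √((0.2416·111.32)² + (0.1973·85.54)²) = √(723.336291 + 284.834547) = 31.7517 km
10: √((-0.9063·111.32)² + (-0.7601·85.54)²) = √(10178.654083 + 4227.464379) = 120.0255 km
11: √((-1.7795·111.32)² + (0.7498·85.54)²) = √(39241.209065 + 4113.669190) = 208.2183 km
12: √((0.1608·111.32)² + (0.1778·85.54)²) = √(320.419165 + 231.314046) = 23.4890 km
13: √((-1.6905·111.32)² + (-0.8918·85.54)²) = √(35414.143727 + 5819.335925) = 203.0603 km
14: √((-1.2691·111.32)² + (-0.2230·85.54)²) = √(19958.968077 + 363.871648) = 142.5582 km
15: √((-0.7926·111.32)² + (-0.2669·85.54)²) = √(7784.926764 + 521.237484) = 91.1382 km
16: √((-0.7325·111.32)² + (0.6729·85.54)²) = √(6649.081456 + 3313.138174) = 99.8109 km
17: √((-1.1045·111.32)² + (0.7925·85.54)²) = √(15117.425455 + 4595.545111) = 140.4029 km
18: √((0.0980·111.32)² + (0.6995·85.54)²) = √(119.014136 + 3580.254749) = 60.8216 km
19: √((-0.2121·111.32)² + (0.5106·85.54)²) = √(557.477999 + 1907.656219) = 49.6501 km
Sorted: 12 (23.4890 km) < 9 (31.7517 km) < 19 (49.6501 km) < 18 (60.8216 km) < …

12, 9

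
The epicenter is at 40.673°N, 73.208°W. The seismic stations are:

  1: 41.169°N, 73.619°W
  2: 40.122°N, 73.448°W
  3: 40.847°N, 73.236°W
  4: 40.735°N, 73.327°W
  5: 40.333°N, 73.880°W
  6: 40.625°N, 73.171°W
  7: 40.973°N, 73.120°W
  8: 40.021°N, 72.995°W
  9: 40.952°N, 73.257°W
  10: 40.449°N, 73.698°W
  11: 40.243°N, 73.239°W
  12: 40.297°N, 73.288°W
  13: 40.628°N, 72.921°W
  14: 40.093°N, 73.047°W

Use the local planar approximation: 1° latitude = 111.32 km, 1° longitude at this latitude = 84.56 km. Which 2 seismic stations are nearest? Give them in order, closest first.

Distances from 40.673°N, 73.208°W:
1: √((0.496·111.32)² + (-0.411·84.56)²) = √(3048.66530 + 1207.85164) = 65.242 km
2: √((-0.551·111.32)² + (-0.240·84.56)²) = √(3762.26682 + 411.86267) = 64.608 km
3: √((0.174·111.32)² + (-0.028·84.56)²) = √(375.18450 + 5.60591) = 19.514 km
4: √((0.062·111.32)² + (-0.119·84.56)²) = √(47.63540 + 101.25672) = 12.202 km
5: √((-0.340·111.32)² + (-0.672·84.56)²) = √(1432.53166 + 3229.00334) = 68.275 km
6: √((-0.048·111.32)² + (0.037·84.56)²) = √(28.55150 + 9.78889) = 6.192 km
7: √((0.300·111.32)² + (0.088·84.56)²) = √(1115.29282 + 55.37265) = 34.215 km
8: √((-0.652·111.32)² + (0.213·84.56)²) = √(5267.94930 + 324.40621) = 74.782 km
9: √((0.279·111.32)² + (-0.049·84.56)²) = √(964.61676 + 17.16810) = 31.333 km
10: √((-0.224·111.32)² + (-0.490·84.56)²) = √(621.78814 + 1716.80950) = 48.359 km
11: √((-0.430·111.32)² + (-0.031·84.56)²) = √(2291.30713 + 6.87153) = 47.939 km
12: √((-0.376·111.32)² + (-0.080·84.56)²) = √(1751.95152 + 45.76252) = 42.399 km
13: √((-0.045·111.32)² + (0.287·84.56)²) = √(25.09409 + 588.97077) = 24.780 km
14: √((-0.580·111.32)² + (0.161·84.56)²) = √(4168.71670 + 185.34535) = 65.985 km
Sorted: 6 (6.192 km) < 4 (12.202 km) < 3 (19.514 km) < 13 (24.780 km) < …

6, 4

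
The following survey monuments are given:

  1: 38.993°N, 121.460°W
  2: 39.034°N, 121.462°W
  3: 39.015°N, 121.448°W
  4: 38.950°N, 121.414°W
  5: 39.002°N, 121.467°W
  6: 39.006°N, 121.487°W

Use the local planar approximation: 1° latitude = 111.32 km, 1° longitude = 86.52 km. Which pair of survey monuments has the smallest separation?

1 and 5

Pairwise distances:
1–2: 4.567 km
1–3: 2.660 km
1–4: 6.225 km
1–5: 1.171 km
1–6: 2.748 km
2–3: 2.437 km
2–4: 10.232 km
2–5: 3.588 km
2–6: 3.794 km
3–4: 7.811 km
3–5: 2.190 km
3–6: 3.520 km
4–5: 7.385 km
4–6: 8.874 km
5–6: 1.787 km
Closest pair: 1–5 at 1.171 km.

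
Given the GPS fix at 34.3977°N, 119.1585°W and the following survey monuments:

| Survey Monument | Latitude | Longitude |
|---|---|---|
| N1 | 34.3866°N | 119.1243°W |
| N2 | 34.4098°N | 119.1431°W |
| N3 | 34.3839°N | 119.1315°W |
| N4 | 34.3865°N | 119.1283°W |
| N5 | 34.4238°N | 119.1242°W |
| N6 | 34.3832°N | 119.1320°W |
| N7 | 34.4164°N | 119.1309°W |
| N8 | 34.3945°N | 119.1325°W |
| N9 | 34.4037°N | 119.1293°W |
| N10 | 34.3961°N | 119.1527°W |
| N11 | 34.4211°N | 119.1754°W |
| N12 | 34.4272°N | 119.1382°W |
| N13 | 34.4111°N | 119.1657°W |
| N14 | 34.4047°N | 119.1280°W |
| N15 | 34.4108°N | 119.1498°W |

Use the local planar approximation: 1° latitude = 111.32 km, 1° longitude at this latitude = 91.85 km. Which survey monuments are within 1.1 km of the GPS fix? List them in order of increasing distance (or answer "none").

Distances from 34.3977°N, 119.1585°W:
N1: √((-0.0111·111.32)² + (0.0342·91.85)²) = √(1.526836 + 9.867577) = 3.3756 km
N2: √((0.0121·111.32)² + (0.0154·91.85)²) = √(1.814334 + 2.000782) = 1.9532 km
N3: √((-0.0138·111.32)² + (0.0270·91.85)²) = √(2.359960 + 6.150152) = 2.9172 km
N4: √((-0.0112·111.32)² + (0.0302·91.85)²) = √(1.554470 + 7.694355) = 3.0412 km
N5: √((0.0261·111.32)² + (0.0343·91.85)²) = √(8.441651 + 9.925367) = 4.2857 km
N6: √((-0.0145·111.32)² + (0.0265·91.85)²) = √(2.605448 + 5.924478) = 2.9206 km
N7: √((0.0187·111.32)² + (0.0276·91.85)²) = √(4.333408 + 6.426529) = 3.2802 km
N8: √((-0.0032·111.32)² + (0.0260·91.85)²) = √(0.126896 + 5.703022) = 2.4145 km
N9: √((0.0060·111.32)² + (0.0292·91.85)²) = √(0.446117 + 7.193231) = 2.7639 km
N10: √((-0.0016·111.32)² + (0.0058·91.85)²) = √(0.031724 + 0.283801) = 0.5617 km
N11: √((0.0234·111.32)² + (-0.0169·91.85)²) = √(6.785441 + 2.409527) = 3.0323 km
N12: √((0.0295·111.32)² + (0.0203·91.85)²) = √(10.784262 + 3.476565) = 3.7764 km
N13: √((0.0134·111.32)² + (-0.0072·91.85)²) = √(2.225133 + 0.437344) = 1.6317 km
N14: √((0.0070·111.32)² + (0.0305·91.85)²) = √(0.607215 + 7.847982) = 2.9078 km
N15: √((0.0131·111.32)² + (0.0087·91.85)²) = √(2.126616 + 0.638553) = 1.6629 km
Threshold 1.1 km: N10 (0.5617 km) is within range.

N10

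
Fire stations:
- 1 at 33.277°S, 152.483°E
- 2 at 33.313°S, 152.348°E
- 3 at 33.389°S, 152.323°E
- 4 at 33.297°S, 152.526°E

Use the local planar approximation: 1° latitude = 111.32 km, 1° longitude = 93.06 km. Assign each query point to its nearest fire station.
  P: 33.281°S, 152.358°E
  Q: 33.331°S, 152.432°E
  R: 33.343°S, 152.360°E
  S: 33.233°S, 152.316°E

P→2; Q→1; R→2; S→2

P at 33.281°S, 152.358°E:
  1: 11.641 km
  2: 3.682 km
  3: 12.456 km
  4: 15.735 km
  → nearest: 2 (3.682 km)
Q at 33.331°S, 152.432°E:
  1: 7.659 km
  2: 8.070 km
  3: 12.024 km
  4: 9.531 km
  → nearest: 1 (7.659 km)
R at 33.343°S, 152.360°E:
  1: 13.601 km
  2: 3.521 km
  3: 6.171 km
  4: 16.275 km
  → nearest: 2 (3.521 km)
S at 33.233°S, 152.316°E:
  1: 16.295 km
  2: 9.390 km
  3: 17.378 km
  4: 20.801 km
  → nearest: 2 (9.390 km)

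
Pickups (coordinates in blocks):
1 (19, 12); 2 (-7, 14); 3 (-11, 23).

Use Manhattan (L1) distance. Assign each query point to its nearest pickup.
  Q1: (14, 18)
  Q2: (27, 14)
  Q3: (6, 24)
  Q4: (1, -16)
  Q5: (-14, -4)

Q1→1; Q2→1; Q3→3; Q4→2; Q5→2

Q1 at (14, 18):
  1: |5| + |-6| = 5 + 6 = 11 blocks
  2: |-21| + |-4| = 21 + 4 = 25 blocks
  3: |-25| + |5| = 25 + 5 = 30 blocks
  → nearest: 1 (11 blocks)
Q2 at (27, 14):
  1: |-8| + |-2| = 8 + 2 = 10 blocks
  2: |-34| + |0| = 34 + 0 = 34 blocks
  3: |-38| + |9| = 38 + 9 = 47 blocks
  → nearest: 1 (10 blocks)
Q3 at (6, 24):
  1: |13| + |-12| = 13 + 12 = 25 blocks
  2: |-13| + |-10| = 13 + 10 = 23 blocks
  3: |-17| + |-1| = 17 + 1 = 18 blocks
  → nearest: 3 (18 blocks)
Q4 at (1, -16):
  1: |18| + |28| = 18 + 28 = 46 blocks
  2: |-8| + |30| = 8 + 30 = 38 blocks
  3: |-12| + |39| = 12 + 39 = 51 blocks
  → nearest: 2 (38 blocks)
Q5 at (-14, -4):
  1: |33| + |16| = 33 + 16 = 49 blocks
  2: |7| + |18| = 7 + 18 = 25 blocks
  3: |3| + |27| = 3 + 27 = 30 blocks
  → nearest: 2 (25 blocks)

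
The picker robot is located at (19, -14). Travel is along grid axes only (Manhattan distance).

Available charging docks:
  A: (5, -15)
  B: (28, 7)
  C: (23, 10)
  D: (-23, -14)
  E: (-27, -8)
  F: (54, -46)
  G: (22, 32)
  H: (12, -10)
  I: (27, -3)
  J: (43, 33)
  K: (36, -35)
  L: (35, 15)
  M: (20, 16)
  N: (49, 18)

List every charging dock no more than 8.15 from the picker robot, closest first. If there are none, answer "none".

none

Distances from (19, -14):
A: |-14| + |-1| = 14 + 1 = 15
B: |9| + |21| = 9 + 21 = 30
C: |4| + |24| = 4 + 24 = 28
D: |-42| + |0| = 42 + 0 = 42
E: |-46| + |6| = 46 + 6 = 52
F: |35| + |-32| = 35 + 32 = 67
G: |3| + |46| = 3 + 46 = 49
H: |-7| + |4| = 7 + 4 = 11
I: |8| + |11| = 8 + 11 = 19
J: |24| + |47| = 24 + 47 = 71
K: |17| + |-21| = 17 + 21 = 38
L: |16| + |29| = 16 + 29 = 45
M: |1| + |30| = 1 + 30 = 31
N: |30| + |32| = 30 + 32 = 62
Threshold 8.15: none within range.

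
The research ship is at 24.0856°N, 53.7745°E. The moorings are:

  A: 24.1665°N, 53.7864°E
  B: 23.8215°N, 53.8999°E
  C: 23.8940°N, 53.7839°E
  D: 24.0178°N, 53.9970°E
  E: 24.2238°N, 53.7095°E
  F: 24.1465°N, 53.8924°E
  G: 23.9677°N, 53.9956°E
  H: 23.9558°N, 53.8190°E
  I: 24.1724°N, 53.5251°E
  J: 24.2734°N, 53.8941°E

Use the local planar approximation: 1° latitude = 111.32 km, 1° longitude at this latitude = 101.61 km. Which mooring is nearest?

Distances from 24.0856°N, 53.7745°E:
A: √((0.0809·111.32)² + (0.0119·101.61)²) = √(81.104218 + 1.462065) = 9.0866 km
B: √((-0.2641·111.32)² + (0.1254·101.61)²) = √(864.337186 + 162.355863) = 32.0421 km
C: √((-0.1916·111.32)² + (0.0094·101.61)²) = √(454.922487 + 0.912281) = 21.3503 km
D: √((-0.0678·111.32)² + (0.2225·101.61)²) = √(56.964696 + 511.131838) = 23.8348 km
E: √((0.1382·111.32)² + (-0.0650·101.61)²) = √(236.680502 + 43.621402) = 16.7422 km
F: √((0.0609·111.32)² + (0.1179·101.61)²) = √(45.960102 + 143.516063) = 13.7650 km
G: √((-0.1179·111.32)² + (0.2211·101.61)²) = √(172.255860 + 504.719853) = 26.0188 km
H: √((-0.1298·111.32)² + (0.0445·101.61)²) = √(208.783311 + 20.445274) = 15.1403 km
I: √((0.0868·111.32)² + (-0.2494·101.61)²) = √(93.365375 + 642.193345) = 27.1212 km
J: √((0.1878·111.32)² + (0.1196·101.61)²) = √(437.056488 + 147.684617) = 24.1814 km
Minimum: A at 9.0866 km.

A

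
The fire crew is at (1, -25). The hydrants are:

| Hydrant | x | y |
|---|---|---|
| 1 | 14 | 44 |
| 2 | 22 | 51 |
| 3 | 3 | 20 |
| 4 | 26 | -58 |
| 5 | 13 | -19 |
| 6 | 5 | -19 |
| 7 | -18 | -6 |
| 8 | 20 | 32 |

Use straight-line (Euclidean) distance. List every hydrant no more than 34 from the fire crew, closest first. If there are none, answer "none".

6, 5, 7

Distances from (1, -25):
1: √((13)² + (69)²) = √(169.000 + 4761.000) = 70.2
2: √((21)² + (76)²) = √(441.000 + 5776.000) = 78.8
3: √((2)² + (45)²) = √(4.000 + 2025.000) = 45.0
4: √((25)² + (-33)²) = √(625.000 + 1089.000) = 41.4
5: √((12)² + (6)²) = √(144.000 + 36.000) = 13.4
6: √((4)² + (6)²) = √(16.000 + 36.000) = 7.2
7: √((-19)² + (19)²) = √(361.000 + 361.000) = 26.9
8: √((19)² + (57)²) = √(361.000 + 3249.000) = 60.1
Threshold 34: 6 (7.2), 5 (13.4), 7 (26.9) are within range.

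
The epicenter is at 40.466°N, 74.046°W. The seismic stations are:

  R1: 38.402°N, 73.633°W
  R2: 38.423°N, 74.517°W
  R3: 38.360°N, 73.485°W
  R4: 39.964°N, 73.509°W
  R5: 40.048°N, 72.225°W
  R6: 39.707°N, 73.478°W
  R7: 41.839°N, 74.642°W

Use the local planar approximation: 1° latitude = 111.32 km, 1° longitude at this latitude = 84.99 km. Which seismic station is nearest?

R4

Distances from 40.466°N, 74.046°W:
R1: √((-2.064·111.32)² + (0.413·84.99)²) = √(52791.71627 + 1232.07107) = 232.430 km
R2: √((-2.043·111.32)² + (-0.471·84.99)²) = √(51722.93116 + 1602.42412) = 230.923 km
R3: √((-2.106·111.32)² + (0.561·84.99)²) = √(54962.07609 + 2273.32423) = 239.239 km
R4: √((-0.502·111.32)² + (0.537·84.99)²) = √(3122.86945 + 2082.97583) = 72.152 km
R5: √((-0.418·111.32)² + (1.821·84.99)²) = √(2165.20469 + 23952.75929) = 161.611 km
R6: √((-0.759·111.32)² + (0.568·84.99)²) = √(7138.87779 + 2330.40997) = 97.310 km
R7: √((1.373·111.32)² + (-0.596·84.99)²) = √(23360.78701 + 2565.83177) = 161.017 km
Minimum: R4 at 72.152 km.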